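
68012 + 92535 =160547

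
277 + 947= 1224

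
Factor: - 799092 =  - 2^2*3^3*7^2*151^1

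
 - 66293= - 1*66293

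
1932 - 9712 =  - 7780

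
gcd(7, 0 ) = 7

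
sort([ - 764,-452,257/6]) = [ - 764, - 452, 257/6 ]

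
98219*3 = 294657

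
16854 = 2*8427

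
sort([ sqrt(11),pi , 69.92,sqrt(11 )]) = [ pi,sqrt (11),sqrt( 11),69.92] 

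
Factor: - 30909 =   -  3^1*10303^1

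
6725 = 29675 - 22950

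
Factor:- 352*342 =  - 120384 = - 2^6*3^2*11^1 * 19^1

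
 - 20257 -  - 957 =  - 19300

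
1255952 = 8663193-7407241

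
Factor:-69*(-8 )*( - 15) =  - 8280  =  -  2^3*3^2*5^1*23^1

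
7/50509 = 7/50509 = 0.00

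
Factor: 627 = 3^1*11^1*19^1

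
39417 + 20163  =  59580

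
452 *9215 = 4165180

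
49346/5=9869 + 1/5 = 9869.20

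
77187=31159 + 46028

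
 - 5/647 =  - 5/647  =  - 0.01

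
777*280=217560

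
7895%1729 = 979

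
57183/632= 57183/632 = 90.48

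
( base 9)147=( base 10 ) 124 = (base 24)54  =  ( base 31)40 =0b1111100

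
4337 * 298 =1292426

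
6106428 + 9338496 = 15444924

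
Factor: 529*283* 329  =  7^1 * 23^2*47^1*283^1  =  49253603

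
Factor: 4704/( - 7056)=-2/3 =- 2^1*3^( -1 )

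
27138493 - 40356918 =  - 13218425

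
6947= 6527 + 420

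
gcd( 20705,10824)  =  41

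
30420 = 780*39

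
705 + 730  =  1435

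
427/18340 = 61/2620 = 0.02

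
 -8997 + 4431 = - 4566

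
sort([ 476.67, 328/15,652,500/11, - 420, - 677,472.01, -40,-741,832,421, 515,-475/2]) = [-741,-677, - 420,  -  475/2, -40 , 328/15,  500/11, 421, 472.01, 476.67, 515 , 652,832 ]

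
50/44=1+3/22 = 1.14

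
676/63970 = 338/31985 = 0.01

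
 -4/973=- 1 +969/973  =  -  0.00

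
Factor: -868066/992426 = - 434033/496213 = - 17^(-3) * 23^1  *  101^(-1 )*113^1 *167^1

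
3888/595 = 3888/595 = 6.53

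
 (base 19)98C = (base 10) 3413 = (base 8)6525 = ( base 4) 311111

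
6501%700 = 201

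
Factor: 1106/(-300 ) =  - 2^( - 1 ) * 3^( - 1)*5^( - 2)*7^1 * 79^1 =- 553/150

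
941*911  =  857251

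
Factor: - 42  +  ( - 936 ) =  - 978 = -2^1 * 3^1*163^1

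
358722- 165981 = 192741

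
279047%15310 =3467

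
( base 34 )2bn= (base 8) 5225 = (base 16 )A95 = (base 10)2709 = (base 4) 222111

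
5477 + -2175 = 3302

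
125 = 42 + 83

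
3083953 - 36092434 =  - 33008481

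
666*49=32634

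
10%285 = 10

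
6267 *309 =1936503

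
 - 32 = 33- 65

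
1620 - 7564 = - 5944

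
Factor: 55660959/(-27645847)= - 3^3*109^1 * 131^( -1)*239^( - 1) * 883^( - 1)*18913^1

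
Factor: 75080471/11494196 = 2^( - 2 ) * 7^( - 1 )*41^1 * 101^1 * 18131^1 * 410507^( - 1)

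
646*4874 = 3148604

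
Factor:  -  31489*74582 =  - 2^1*89^1*419^1*  31489^1 = -2348512598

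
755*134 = 101170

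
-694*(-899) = 623906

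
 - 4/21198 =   -  2/10599 = - 0.00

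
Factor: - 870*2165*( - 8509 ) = 2^1*3^1*5^2*29^1*67^1 * 127^1*433^1 = 16027126950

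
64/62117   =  64/62117=0.00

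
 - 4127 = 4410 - 8537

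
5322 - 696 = 4626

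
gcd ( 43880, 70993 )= 1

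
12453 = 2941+9512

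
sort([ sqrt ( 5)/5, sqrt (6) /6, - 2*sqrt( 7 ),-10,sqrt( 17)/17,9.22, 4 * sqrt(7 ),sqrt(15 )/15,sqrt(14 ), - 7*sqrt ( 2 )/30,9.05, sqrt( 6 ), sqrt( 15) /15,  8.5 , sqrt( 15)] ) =[  -  10,-2*sqrt(7),  -  7 * sqrt( 2)/30,sqrt(17 )/17,sqrt(15 )/15, sqrt( 15 )/15,sqrt( 6 )/6,sqrt(5)/5,sqrt (6), sqrt(14 ),sqrt( 15 ), 8.5 , 9.05, 9.22,4*sqrt (7 )] 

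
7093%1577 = 785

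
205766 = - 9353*( - 22 ) 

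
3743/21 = 3743/21 = 178.24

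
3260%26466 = 3260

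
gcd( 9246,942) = 6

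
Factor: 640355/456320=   128071/91264 = 2^(-7)*23^( - 1 )*31^( -1)*89^1*1439^1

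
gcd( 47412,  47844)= 108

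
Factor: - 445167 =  - 3^2 * 49463^1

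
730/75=146/15 = 9.73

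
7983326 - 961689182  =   - 953705856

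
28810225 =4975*5791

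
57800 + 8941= 66741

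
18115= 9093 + 9022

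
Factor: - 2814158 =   -  2^1*41^1 * 34319^1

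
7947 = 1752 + 6195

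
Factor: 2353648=2^4 * 11^1*43^1*311^1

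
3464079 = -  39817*( - 87 ) 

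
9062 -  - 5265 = 14327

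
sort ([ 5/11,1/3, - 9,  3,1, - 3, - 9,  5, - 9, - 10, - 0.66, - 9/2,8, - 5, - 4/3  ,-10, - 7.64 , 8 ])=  [-10, - 10, - 9, - 9 ,-9, - 7.64 , - 5,-9/2, - 3,-4/3  , - 0.66,  1/3,5/11, 1,3,5,8,8] 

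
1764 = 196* 9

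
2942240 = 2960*994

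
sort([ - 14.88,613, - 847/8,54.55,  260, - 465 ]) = [ - 465, -847/8,-14.88 , 54.55 , 260, 613] 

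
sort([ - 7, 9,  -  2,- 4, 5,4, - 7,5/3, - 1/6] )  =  [  -  7, - 7, - 4,  -  2 , - 1/6,  5/3,4,5,9]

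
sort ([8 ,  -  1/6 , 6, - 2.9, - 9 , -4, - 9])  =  [ - 9,-9, - 4 , - 2.9, - 1/6,6,8]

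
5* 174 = 870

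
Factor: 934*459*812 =348109272 = 2^3 *3^3*7^1*17^1*29^1*467^1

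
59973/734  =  59973/734 = 81.71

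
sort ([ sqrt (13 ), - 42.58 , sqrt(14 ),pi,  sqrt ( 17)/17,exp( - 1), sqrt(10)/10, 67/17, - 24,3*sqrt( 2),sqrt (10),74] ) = [ - 42.58, - 24,sqrt( 17)/17,sqrt(10)/10,exp(- 1), pi,sqrt( 10),sqrt( 13 ), sqrt( 14 ),67/17,3 * sqrt( 2 ), 74 ]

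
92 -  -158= 250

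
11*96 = 1056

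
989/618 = 1+ 371/618 = 1.60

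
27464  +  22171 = 49635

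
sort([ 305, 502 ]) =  [305,502 ]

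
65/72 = 65/72 = 0.90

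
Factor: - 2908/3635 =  - 4/5 =-2^2*5^(  -  1 )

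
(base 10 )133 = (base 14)97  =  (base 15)8d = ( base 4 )2011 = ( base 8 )205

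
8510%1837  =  1162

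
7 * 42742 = 299194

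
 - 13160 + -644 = - 13804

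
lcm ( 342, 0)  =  0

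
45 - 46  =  -1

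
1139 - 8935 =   -  7796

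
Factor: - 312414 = -2^1*3^1*52069^1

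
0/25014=0 =0.00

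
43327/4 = 43327/4=10831.75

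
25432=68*374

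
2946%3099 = 2946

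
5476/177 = 5476/177 = 30.94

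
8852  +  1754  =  10606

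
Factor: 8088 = 2^3*3^1*337^1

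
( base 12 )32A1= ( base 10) 5593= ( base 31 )5pd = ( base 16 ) 15D9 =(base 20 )DJD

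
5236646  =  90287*58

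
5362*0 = 0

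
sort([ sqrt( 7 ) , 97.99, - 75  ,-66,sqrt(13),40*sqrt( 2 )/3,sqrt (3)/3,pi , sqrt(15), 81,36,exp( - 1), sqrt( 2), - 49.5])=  [ - 75, - 66, - 49.5, exp( - 1),sqrt( 3)/3, sqrt ( 2 ),sqrt( 7 ),  pi, sqrt( 13) , sqrt( 15 ), 40*sqrt(2)/3, 36,81,97.99]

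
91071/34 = 91071/34 = 2678.56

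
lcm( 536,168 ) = 11256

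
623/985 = 623/985  =  0.63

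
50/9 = 5 + 5/9 = 5.56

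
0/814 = 0 = 0.00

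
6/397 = 6/397 = 0.02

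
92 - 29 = 63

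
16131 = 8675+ 7456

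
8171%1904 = 555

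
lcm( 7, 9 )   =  63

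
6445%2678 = 1089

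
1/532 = 1/532 = 0.00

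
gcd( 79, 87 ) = 1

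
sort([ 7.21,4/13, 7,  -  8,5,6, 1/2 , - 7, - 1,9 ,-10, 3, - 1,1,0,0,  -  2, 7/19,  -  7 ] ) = [ - 10,  -  8,  -  7,  -  7 , - 2, - 1,  -  1, 0,  0,4/13, 7/19,1/2,1,3, 5,6, 7,7.21,9] 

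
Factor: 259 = 7^1*37^1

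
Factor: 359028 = 2^2*3^2*9973^1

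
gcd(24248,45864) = 56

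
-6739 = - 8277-  -  1538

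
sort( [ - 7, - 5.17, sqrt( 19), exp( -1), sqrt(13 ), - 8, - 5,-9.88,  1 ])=[-9.88, - 8, - 7,  -  5.17, - 5, exp ( - 1), 1,sqrt( 13), sqrt (19 )]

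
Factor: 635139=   3^2*70571^1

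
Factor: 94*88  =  8272  =  2^4*11^1*47^1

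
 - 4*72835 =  - 291340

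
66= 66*1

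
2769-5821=-3052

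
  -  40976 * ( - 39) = 1598064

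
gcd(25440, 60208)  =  848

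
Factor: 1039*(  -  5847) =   -  3^1*1039^1 * 1949^1  =  - 6075033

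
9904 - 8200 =1704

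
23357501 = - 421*( - 55481) 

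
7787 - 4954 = 2833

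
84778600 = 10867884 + 73910716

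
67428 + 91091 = 158519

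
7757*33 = 255981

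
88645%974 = 11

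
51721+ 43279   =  95000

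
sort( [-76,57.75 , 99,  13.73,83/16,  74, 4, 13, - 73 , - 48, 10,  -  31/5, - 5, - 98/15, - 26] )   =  [ - 76, - 73,  -  48, - 26, - 98/15,  -  31/5,-5,4, 83/16,10, 13,13.73,57.75, 74,99 ]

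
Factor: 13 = 13^1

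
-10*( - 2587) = 25870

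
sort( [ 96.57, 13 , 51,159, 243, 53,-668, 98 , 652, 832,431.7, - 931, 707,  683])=[ - 931,-668, 13 , 51,53, 96.57,98, 159, 243,431.7,652, 683,707, 832]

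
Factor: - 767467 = -19^1 * 31^1*1303^1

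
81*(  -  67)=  - 5427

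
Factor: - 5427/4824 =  - 9/8 = -2^( -3 )*3^2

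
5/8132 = 5/8132 =0.00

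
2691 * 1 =2691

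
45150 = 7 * 6450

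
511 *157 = 80227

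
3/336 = 1/112= 0.01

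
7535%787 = 452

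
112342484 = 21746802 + 90595682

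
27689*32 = 886048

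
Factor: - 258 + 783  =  3^1 * 5^2 * 7^1  =  525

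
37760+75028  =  112788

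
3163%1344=475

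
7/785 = 7/785 = 0.01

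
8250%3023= 2204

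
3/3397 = 3/3397 = 0.00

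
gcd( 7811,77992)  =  1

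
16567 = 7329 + 9238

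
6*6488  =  38928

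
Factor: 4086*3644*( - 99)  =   - 2^3*3^4 * 11^1*227^1 * 911^1 =-1474049016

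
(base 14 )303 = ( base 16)24F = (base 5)4331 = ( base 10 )591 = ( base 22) 14j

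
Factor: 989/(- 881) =-23^1*43^1 * 881^ (  -  1 )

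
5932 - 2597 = 3335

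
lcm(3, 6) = 6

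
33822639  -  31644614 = 2178025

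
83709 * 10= 837090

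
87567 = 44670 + 42897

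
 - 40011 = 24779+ - 64790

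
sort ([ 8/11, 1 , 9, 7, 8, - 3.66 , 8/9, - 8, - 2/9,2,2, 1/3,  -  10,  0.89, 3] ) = [- 10,  -  8, - 3.66, - 2/9,  1/3, 8/11, 8/9,  0.89,1,2, 2,3, 7, 8,9]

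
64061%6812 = 2753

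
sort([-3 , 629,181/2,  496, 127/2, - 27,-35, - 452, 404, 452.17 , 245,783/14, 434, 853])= [ - 452, - 35,-27,-3,  783/14,127/2, 181/2, 245,404,434,452.17 , 496,629, 853 ] 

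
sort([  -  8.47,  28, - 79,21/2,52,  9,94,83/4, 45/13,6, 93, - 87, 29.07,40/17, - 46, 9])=[ - 87, - 79,  -  46, - 8.47,40/17,45/13,6,9,9,21/2,  83/4,28,29.07,52,93,94 ] 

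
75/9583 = 75/9583= 0.01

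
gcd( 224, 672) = 224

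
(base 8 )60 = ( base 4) 300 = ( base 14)36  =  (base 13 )39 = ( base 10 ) 48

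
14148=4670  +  9478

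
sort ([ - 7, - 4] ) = [-7,  -  4 ]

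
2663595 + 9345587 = 12009182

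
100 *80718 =8071800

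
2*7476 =14952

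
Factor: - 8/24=- 3^( - 1) = - 1/3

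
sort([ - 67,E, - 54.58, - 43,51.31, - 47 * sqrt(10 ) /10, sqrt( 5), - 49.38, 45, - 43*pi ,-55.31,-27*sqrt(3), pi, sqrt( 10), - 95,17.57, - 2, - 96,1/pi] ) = [ - 43*pi, - 96, - 95, - 67,-55.31, - 54.58,-49.38, - 27*sqrt( 3), - 43, - 47*sqrt(10) /10, - 2,1/pi,sqrt( 5), E,pi,sqrt( 10 ), 17.57,45,51.31 ] 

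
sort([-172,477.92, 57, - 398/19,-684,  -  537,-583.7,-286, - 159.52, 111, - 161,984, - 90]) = [ - 684,-583.7, - 537,-286, - 172, - 161, - 159.52,-90, - 398/19, 57, 111, 477.92,984] 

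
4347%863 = 32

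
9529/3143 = 9529/3143 = 3.03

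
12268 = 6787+5481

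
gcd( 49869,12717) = 27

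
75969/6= 25323/2  =  12661.50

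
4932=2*2466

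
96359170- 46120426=50238744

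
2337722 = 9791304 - 7453582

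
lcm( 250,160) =4000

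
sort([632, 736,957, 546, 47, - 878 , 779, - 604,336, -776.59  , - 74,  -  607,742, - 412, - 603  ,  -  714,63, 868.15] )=[ - 878, - 776.59, - 714, - 607,-604, - 603, - 412 ,-74,47,  63, 336, 546, 632 , 736, 742, 779, 868.15, 957 ] 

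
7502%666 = 176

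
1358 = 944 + 414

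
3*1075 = 3225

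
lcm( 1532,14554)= 29108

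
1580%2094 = 1580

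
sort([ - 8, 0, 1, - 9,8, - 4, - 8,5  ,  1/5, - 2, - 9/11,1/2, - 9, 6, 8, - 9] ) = [- 9, - 9, - 9,  -  8 , - 8,-4, - 2, - 9/11,0,1/5,  1/2,1 , 5,  6,8,8]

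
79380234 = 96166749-16786515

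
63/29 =63/29 = 2.17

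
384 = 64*6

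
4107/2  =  4107/2 = 2053.50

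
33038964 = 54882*602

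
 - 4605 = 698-5303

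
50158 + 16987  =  67145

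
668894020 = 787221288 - 118327268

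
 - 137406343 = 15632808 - 153039151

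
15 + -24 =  - 9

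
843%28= 3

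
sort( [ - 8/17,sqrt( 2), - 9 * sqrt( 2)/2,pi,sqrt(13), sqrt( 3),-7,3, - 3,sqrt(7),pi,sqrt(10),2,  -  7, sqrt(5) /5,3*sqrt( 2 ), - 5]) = [ - 7, - 7, - 9*sqrt( 2) /2,-5,- 3,-8/17,sqrt (5)/5,sqrt ( 2),sqrt(3 ),2,  sqrt(7 ),  3,pi,pi, sqrt(10 ),sqrt( 13),3* sqrt( 2) ] 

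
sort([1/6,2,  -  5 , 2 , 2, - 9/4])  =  [ - 5,- 9/4,1/6, 2,2,2 ]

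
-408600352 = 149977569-558577921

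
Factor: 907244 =2^2*13^1 * 73^1 * 239^1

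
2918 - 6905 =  - 3987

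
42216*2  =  84432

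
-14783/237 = - 14783/237 = - 62.38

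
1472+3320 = 4792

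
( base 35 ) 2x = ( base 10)103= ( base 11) 94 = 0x67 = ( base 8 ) 147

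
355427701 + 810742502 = 1166170203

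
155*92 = 14260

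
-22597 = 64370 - 86967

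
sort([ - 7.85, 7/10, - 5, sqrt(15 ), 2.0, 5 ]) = [ - 7.85, - 5,7/10, 2.0, sqrt(15),5 ]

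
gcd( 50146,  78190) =2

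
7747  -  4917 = 2830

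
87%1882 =87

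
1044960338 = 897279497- - 147680841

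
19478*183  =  3564474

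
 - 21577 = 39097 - 60674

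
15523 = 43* 361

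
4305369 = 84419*51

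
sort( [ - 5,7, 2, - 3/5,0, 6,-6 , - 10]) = [ - 10, - 6, - 5, - 3/5,0,2, 6,7]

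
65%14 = 9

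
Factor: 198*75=14850  =  2^1 * 3^3*5^2 *11^1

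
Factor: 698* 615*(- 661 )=-2^1*3^1 * 5^1*41^1*349^1*661^1=-283747470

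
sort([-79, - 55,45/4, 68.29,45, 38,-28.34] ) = [ - 79, - 55,  -  28.34, 45/4, 38, 45, 68.29 ] 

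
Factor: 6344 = 2^3*13^1  *  61^1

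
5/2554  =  5/2554 = 0.00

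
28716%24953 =3763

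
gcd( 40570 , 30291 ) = 1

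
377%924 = 377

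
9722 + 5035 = 14757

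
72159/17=4244 + 11/17 = 4244.65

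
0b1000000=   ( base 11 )59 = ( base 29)26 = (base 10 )64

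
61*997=60817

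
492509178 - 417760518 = 74748660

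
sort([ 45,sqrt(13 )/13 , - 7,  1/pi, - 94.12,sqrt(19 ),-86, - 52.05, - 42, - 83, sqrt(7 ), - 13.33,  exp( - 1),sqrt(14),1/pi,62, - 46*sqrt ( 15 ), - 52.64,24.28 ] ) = [ - 46*sqrt(15 ), - 94.12,  -  86,  -  83, - 52.64,-52.05,-42,  -  13.33, - 7,sqrt(13) /13,  1/pi, 1/pi, exp(-1), sqrt( 7),  sqrt(14),  sqrt ( 19),24.28, 45,62] 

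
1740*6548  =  11393520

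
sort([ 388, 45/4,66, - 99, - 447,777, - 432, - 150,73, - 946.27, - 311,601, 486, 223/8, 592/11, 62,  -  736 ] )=[ - 946.27, - 736, - 447, - 432,- 311, - 150,- 99 , 45/4,223/8,592/11,  62,66,73,388, 486,601,777]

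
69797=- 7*( - 9971 )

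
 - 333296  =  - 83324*4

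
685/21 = 32+13/21 = 32.62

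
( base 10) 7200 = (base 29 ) 8g8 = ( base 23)DE1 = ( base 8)16040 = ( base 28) 954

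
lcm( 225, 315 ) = 1575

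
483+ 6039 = 6522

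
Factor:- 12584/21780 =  - 26/45 = - 2^1*3^( - 2)*5^ ( - 1 )*13^1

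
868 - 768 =100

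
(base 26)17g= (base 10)874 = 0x36A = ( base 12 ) 60a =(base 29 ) 114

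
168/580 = 42/145 = 0.29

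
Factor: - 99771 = - 3^1*7^1*4751^1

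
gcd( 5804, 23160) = 4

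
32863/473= 32863/473 =69.48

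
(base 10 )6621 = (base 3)100002020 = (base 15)1e66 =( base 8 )14735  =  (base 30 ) 7AL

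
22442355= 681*32955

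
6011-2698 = 3313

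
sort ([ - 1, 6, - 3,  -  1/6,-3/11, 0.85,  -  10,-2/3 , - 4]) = [-10, - 4, - 3, - 1,  -  2/3, - 3/11, - 1/6, 0.85, 6]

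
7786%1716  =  922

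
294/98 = 3= 3.00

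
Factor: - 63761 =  - 63761^1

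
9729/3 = 3243 = 3243.00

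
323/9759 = 323/9759 =0.03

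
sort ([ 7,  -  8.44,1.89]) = [-8.44,1.89,7]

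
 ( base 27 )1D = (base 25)1f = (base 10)40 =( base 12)34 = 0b101000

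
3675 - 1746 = 1929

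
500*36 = 18000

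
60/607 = 60/607  =  0.10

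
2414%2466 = 2414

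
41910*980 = 41071800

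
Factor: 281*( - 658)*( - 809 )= 149582482 = 2^1*7^1*47^1*281^1*809^1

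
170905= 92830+78075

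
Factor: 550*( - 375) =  - 2^1*3^1*5^5*11^1 = - 206250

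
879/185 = 4 + 139/185 = 4.75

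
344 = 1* 344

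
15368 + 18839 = 34207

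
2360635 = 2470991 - 110356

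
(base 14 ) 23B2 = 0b1100001011000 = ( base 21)e2g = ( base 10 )6232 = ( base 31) 6F1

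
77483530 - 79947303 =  - 2463773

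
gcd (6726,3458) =38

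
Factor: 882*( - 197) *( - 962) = 167151348 = 2^2 * 3^2 * 7^2 * 13^1 * 37^1*197^1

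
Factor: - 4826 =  - 2^1*19^1 * 127^1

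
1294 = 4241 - 2947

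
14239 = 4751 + 9488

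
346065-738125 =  - 392060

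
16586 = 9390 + 7196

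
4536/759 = 5 + 247/253 = 5.98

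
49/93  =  49/93 = 0.53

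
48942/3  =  16314=16314.00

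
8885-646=8239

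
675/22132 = 675/22132 = 0.03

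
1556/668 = 389/167 = 2.33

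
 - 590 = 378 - 968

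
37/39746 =37/39746= 0.00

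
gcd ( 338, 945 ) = 1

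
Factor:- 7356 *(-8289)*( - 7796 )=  - 475352399664 = - 2^4*3^4*307^1*613^1*1949^1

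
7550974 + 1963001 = 9513975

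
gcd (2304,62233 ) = 1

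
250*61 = 15250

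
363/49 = 363/49 = 7.41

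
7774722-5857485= 1917237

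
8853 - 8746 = 107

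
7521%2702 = 2117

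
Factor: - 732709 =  - 732709^1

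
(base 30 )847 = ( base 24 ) CH7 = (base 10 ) 7327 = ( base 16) 1c9f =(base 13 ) 3448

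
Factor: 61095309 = 3^1*11^1*1851373^1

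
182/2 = 91 = 91.00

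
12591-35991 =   -  23400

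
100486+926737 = 1027223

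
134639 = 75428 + 59211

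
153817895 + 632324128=786142023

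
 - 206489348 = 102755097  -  309244445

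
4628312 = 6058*764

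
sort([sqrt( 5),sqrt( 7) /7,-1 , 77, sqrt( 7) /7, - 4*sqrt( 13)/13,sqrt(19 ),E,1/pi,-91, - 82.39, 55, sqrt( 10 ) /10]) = [ - 91, - 82.39, - 4* sqrt( 13)/13 , - 1, sqrt ( 10)/10, 1/pi,sqrt( 7) /7, sqrt( 7)/7,sqrt(5),  E , sqrt( 19 ),55, 77]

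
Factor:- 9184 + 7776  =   - 2^7*11^1 = - 1408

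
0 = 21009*0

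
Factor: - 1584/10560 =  -3/20 = - 2^( - 2)*3^1*5^( - 1 )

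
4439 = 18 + 4421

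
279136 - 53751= 225385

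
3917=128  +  3789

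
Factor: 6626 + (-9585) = -11^1*269^1 = - 2959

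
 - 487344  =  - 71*6864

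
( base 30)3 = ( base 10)3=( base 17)3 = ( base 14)3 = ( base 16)3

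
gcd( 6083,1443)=1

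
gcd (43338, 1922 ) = 62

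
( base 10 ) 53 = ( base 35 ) 1i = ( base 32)1l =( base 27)1q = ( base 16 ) 35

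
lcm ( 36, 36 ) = 36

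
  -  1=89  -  90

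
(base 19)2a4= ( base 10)916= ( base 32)sk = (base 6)4124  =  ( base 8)1624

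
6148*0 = 0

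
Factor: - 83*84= - 2^2  *3^1 * 7^1*83^1=-6972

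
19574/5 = 3914+4/5  =  3914.80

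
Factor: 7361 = 17^1*433^1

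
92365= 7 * 13195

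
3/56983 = 3/56983 = 0.00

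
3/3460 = 3/3460 = 0.00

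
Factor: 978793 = 41^1*23873^1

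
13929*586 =8162394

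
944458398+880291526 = 1824749924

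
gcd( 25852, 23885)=281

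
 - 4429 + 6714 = 2285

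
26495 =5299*5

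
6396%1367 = 928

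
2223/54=247/6 = 41.17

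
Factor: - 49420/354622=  - 2^1*5^1*7^1*281^( - 1) * 353^1*631^(-1) = - 24710/177311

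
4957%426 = 271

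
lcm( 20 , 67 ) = 1340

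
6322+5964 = 12286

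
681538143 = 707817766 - 26279623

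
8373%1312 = 501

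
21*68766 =1444086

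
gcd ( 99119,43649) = 1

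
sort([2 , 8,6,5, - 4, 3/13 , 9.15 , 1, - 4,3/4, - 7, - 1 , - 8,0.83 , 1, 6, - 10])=[-10,-8, - 7,-4, - 4,-1, 3/13, 3/4,0.83, 1,1, 2,5, 6,6,8, 9.15 ] 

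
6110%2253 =1604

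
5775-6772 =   -  997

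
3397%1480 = 437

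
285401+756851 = 1042252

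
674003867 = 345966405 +328037462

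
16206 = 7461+8745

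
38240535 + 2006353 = 40246888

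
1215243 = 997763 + 217480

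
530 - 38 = 492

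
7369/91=80 + 89/91 =80.98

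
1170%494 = 182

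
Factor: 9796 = 2^2*31^1*79^1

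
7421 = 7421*1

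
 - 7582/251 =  - 7582/251 = - 30.21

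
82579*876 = 72339204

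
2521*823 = 2074783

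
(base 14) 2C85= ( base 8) 17425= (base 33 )7A4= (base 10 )7957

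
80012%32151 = 15710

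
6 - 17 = - 11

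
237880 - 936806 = - 698926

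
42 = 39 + 3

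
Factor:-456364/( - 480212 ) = 421^1*443^(  -  1 ) = 421/443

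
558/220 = 2 + 59/110 = 2.54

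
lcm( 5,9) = 45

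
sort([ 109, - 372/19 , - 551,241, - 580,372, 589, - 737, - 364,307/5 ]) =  [ - 737, - 580, - 551, - 364, - 372/19, 307/5,109, 241, 372, 589]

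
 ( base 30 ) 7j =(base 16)e5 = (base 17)d8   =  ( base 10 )229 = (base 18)CD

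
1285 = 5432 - 4147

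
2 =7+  - 5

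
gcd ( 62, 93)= 31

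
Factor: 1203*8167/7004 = 2^( - 2 )*3^1*17^( - 1)*103^( - 1)*401^1*8167^1= 9824901/7004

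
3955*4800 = 18984000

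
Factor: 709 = 709^1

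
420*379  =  159180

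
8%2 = 0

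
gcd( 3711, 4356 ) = 3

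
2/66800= 1/33400  =  0.00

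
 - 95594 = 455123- 550717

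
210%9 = 3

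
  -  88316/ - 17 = 88316/17 = 5195.06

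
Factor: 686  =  2^1*7^3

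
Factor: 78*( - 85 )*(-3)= 19890= 2^1*3^2*5^1 * 13^1*17^1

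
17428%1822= 1030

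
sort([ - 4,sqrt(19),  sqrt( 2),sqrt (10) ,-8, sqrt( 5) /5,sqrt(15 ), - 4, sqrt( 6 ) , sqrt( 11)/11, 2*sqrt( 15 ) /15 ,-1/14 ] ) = [ - 8, - 4, - 4, - 1/14, sqrt( 11) /11, sqrt(5 )/5, 2*sqrt( 15 )/15 , sqrt( 2) , sqrt( 6) , sqrt (10 ) , sqrt( 15 ), sqrt( 19 )]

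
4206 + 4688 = 8894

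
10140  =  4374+5766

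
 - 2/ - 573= 2/573 = 0.00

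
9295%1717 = 710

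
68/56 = 17/14=1.21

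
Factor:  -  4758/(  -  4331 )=78/71  =  2^1 * 3^1*13^1 *71^( - 1 )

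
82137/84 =27379/28 = 977.82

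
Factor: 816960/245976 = 920/277=   2^3*5^1*23^1*277^( - 1 )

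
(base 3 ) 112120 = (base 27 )ef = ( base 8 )611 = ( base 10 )393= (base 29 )dg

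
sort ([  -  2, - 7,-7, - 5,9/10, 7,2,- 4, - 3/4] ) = [ - 7, - 7, - 5,-4, - 2, - 3/4,  9/10, 2,7] 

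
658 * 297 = 195426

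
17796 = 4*4449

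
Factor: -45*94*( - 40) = 2^4*3^2*5^2*47^1 = 169200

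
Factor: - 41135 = -5^1 * 19^1*433^1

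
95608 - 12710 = 82898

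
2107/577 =3+ 376/577 = 3.65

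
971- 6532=-5561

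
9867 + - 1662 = 8205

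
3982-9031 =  - 5049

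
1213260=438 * 2770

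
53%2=1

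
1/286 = 1/286=0.00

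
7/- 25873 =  - 1 + 25866/25873 = - 0.00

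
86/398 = 43/199=0.22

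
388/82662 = 194/41331 = 0.00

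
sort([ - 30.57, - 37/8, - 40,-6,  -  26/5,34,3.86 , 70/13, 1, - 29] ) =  [ - 40, - 30.57, - 29,-6,-26/5, - 37/8,1, 3.86,70/13,34 ]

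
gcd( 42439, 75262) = 1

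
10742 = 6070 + 4672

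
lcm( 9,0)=0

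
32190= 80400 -48210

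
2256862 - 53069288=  - 50812426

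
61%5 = 1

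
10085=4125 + 5960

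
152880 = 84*1820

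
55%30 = 25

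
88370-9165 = 79205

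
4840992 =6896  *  702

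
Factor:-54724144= - 2^4*569^1*6011^1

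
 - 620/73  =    -  620/73 = - 8.49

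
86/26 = 43/13= 3.31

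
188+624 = 812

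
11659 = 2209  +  9450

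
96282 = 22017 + 74265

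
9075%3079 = 2917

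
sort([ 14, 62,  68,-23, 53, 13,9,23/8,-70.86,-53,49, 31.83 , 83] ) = [-70.86, - 53, - 23,23/8, 9,13,  14, 31.83,  49,53,  62,68, 83] 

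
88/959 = 88/959 = 0.09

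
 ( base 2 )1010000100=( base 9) 785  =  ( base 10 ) 644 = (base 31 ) ko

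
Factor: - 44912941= - 19^1*43^1*54973^1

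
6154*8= 49232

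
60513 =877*69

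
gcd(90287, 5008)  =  1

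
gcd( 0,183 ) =183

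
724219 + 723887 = 1448106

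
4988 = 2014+2974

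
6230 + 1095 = 7325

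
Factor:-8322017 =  - 11^2*68777^1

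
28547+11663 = 40210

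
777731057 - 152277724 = 625453333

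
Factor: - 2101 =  - 11^1*191^1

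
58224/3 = 19408 = 19408.00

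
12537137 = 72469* 173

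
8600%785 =750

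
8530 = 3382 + 5148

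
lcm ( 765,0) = 0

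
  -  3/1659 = -1+552/553 = -  0.00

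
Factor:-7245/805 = -9 = -3^2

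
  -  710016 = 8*( - 88752)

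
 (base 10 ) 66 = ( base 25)2g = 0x42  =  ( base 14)4A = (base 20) 36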